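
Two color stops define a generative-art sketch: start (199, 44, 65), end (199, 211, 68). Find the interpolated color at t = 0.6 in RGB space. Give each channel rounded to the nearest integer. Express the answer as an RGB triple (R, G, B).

(199, 144, 67)

R = 199 + 0.6 × (199 − 199) = 199 + 0.6 × 0 = 199 → 199
G = 44 + 0.6 × (211 − 44) = 44 + 0.6 × 167 = 144.2 → 144
B = 65 + 0.6 × (68 − 65) = 65 + 0.6 × 3 = 66.8 → 67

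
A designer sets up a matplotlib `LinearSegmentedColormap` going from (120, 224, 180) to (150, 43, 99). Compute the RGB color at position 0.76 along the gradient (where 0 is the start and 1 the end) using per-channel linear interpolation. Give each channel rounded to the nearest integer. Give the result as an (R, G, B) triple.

(143, 86, 118)

R = 120 + 0.76 × (150 − 120) = 120 + 0.76 × 30 = 142.8 → 143
G = 224 + 0.76 × (43 − 224) = 224 + 0.76 × -181 = 86.44 → 86
B = 180 + 0.76 × (99 − 180) = 180 + 0.76 × -81 = 118.44 → 118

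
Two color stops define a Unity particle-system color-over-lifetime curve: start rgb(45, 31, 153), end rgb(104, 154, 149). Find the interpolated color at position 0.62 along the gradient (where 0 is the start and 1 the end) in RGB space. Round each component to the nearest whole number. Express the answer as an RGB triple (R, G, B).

R = 45 + 0.62 × (104 − 45) = 45 + 0.62 × 59 = 81.58 → 82
G = 31 + 0.62 × (154 − 31) = 31 + 0.62 × 123 = 107.26 → 107
B = 153 + 0.62 × (149 − 153) = 153 + 0.62 × -4 = 150.52 → 151

(82, 107, 151)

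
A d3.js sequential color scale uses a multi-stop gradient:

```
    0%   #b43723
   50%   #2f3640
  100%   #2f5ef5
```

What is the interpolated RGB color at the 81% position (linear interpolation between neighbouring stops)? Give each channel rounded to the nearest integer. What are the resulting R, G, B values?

(47, 79, 176)

81% lies between the 50% and 100% stops, so the local fraction is t = (81 − 50)/(100 − 50) = 31/50 ≈ 0.62.
#2f3640 → (47, 54, 64); #2f5ef5 → (47, 94, 245).
R = 47 + 0.62 × (47 − 47) = 47 → 47
G = 54 + 0.62 × (94 − 54) = 78.8 → 79
B = 64 + 0.62 × (245 − 64) = 176.22 → 176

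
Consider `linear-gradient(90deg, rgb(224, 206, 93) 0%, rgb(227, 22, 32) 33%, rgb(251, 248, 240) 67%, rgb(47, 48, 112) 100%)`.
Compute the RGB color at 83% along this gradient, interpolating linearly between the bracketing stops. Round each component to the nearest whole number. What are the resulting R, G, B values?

(152, 151, 178)

83% lies between the 67% and 100% stops, so the local fraction is t = (83 − 67)/(100 − 67) = 16/33 ≈ 0.4848.
R = 251 + 0.4848 × (47 − 251) = 152.101 → 152
G = 248 + 0.4848 × (48 − 248) = 151.04 → 151
B = 240 + 0.4848 × (112 − 240) = 177.946 → 178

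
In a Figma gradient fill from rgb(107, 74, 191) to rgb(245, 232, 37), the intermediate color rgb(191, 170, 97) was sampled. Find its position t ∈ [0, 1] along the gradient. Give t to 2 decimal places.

Invert the lerp on the G channel (largest span, 158): t = (170 − 74) / (232 − 74) = 96/158 = 0.60759.
Check on R: (191 − 107)/(245 − 107) = 0.6087 ✓

0.61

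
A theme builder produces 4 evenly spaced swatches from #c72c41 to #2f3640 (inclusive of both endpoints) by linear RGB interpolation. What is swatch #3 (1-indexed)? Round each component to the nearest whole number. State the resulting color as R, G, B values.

(98, 51, 64)

With 4 swatches and endpoints inclusive, swatch 3 sits at t = (3 − 1)/(4 − 1) = 2/3 ≈ 0.6667.
#c72c41 → (199, 44, 65); #2f3640 → (47, 54, 64).
R = 199 + 0.6667 × (47 − 199) = 97.662 → 98
G = 44 + 0.6667 × (54 − 44) = 50.667 → 51
B = 65 + 0.6667 × (64 − 65) = 64.333 → 64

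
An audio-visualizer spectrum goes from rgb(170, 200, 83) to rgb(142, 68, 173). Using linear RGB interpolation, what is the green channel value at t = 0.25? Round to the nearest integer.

G = 200 + 0.25 × (68 − 200) = 167 → 167

167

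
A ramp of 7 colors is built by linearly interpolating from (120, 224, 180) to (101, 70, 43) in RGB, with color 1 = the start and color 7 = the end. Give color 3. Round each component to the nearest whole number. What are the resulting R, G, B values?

With 7 swatches and endpoints inclusive, swatch 3 sits at t = (3 − 1)/(7 − 1) = 2/6 ≈ 0.3333.
R = 120 + 0.3333 × (101 − 120) = 113.667 → 114
G = 224 + 0.3333 × (70 − 224) = 172.672 → 173
B = 180 + 0.3333 × (43 − 180) = 134.338 → 134

(114, 173, 134)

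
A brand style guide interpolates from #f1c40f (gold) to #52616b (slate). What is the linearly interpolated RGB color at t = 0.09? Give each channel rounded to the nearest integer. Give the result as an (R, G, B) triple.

#f1c40f → (241, 196, 15); #52616b → (82, 97, 107).
R = 241 + 0.09 × (82 − 241) = 241 + 0.09 × -159 = 226.69 → 227
G = 196 + 0.09 × (97 − 196) = 196 + 0.09 × -99 = 187.09 → 187
B = 15 + 0.09 × (107 − 15) = 15 + 0.09 × 92 = 23.28 → 23

(227, 187, 23)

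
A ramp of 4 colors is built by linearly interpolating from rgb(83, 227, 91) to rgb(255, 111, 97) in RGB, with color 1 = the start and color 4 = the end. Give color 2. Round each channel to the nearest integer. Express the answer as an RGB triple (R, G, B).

With 4 swatches and endpoints inclusive, swatch 2 sits at t = (2 − 1)/(4 − 1) = 1/3 ≈ 0.3333.
R = 83 + 0.3333 × (255 − 83) = 140.328 → 140
G = 227 + 0.3333 × (111 − 227) = 188.337 → 188
B = 91 + 0.3333 × (97 − 91) = 93 → 93

(140, 188, 93)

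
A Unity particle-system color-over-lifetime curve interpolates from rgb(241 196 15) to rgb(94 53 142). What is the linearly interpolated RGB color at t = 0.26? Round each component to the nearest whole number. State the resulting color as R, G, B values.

(203, 159, 48)

R = 241 + 0.26 × (94 − 241) = 241 + 0.26 × -147 = 202.78 → 203
G = 196 + 0.26 × (53 − 196) = 196 + 0.26 × -143 = 158.82 → 159
B = 15 + 0.26 × (142 − 15) = 15 + 0.26 × 127 = 48.02 → 48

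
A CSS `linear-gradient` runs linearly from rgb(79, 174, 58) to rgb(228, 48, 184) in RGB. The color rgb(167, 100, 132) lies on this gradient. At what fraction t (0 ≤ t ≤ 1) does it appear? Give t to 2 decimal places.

0.59

Invert the lerp on the R channel (largest span, 149): t = (167 − 79) / (228 − 79) = 88/149 = 0.5906.
Check on G: (100 − 174)/(48 − 174) = 0.5873 ✓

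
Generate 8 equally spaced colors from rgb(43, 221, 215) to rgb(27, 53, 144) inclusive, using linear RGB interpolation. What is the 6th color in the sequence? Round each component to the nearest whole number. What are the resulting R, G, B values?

With 8 swatches and endpoints inclusive, swatch 6 sits at t = (6 − 1)/(8 − 1) = 5/7 ≈ 0.7143.
R = 43 + 0.7143 × (27 − 43) = 31.571 → 32
G = 221 + 0.7143 × (53 − 221) = 100.998 → 101
B = 215 + 0.7143 × (144 − 215) = 164.285 → 164

(32, 101, 164)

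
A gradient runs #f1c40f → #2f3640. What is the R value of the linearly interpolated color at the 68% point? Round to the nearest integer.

R₁ = 241 (from #f1c40f), R₂ = 47 (from #2f3640).
R = 241 + 0.68 × (47 − 241) = 109.08 → 109

109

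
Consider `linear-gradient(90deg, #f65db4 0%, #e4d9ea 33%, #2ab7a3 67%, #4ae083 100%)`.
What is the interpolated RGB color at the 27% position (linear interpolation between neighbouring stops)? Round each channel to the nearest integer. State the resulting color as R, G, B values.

(231, 194, 224)

27% lies between the 0% and 33% stops, so the local fraction is t = (27 − 0)/(33 − 0) = 27/33 ≈ 0.8182.
#f65db4 → (246, 93, 180); #e4d9ea → (228, 217, 234).
R = 246 + 0.8182 × (228 − 246) = 231.272 → 231
G = 93 + 0.8182 × (217 − 93) = 194.457 → 194
B = 180 + 0.8182 × (234 − 180) = 224.183 → 224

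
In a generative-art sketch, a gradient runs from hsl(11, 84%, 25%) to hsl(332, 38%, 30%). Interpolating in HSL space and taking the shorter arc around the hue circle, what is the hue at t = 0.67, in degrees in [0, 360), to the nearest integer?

Hue: 332 − 11 = 321°, but |321| > 180 so the shorter arc goes the other way: Δh = 321 − 360 = -39°.
H = 11 + 0.67 × (-39) = -15.13 → -15 → -15 mod 360 = 345°

345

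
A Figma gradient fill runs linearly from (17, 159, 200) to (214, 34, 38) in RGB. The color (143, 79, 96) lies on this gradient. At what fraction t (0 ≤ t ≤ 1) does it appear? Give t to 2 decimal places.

0.64

Invert the lerp on the R channel (largest span, 197): t = (143 − 17) / (214 − 17) = 126/197 = 0.63959.
Check on G: (79 − 159)/(34 − 159) = 0.64 ✓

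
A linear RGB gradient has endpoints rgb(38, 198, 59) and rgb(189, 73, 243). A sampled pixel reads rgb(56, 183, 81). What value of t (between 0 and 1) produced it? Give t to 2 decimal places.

0.12

Invert the lerp on the B channel (largest span, 184): t = (81 − 59) / (243 − 59) = 22/184 = 0.11957.
Check on R: (56 − 38)/(189 − 38) = 0.1192 ✓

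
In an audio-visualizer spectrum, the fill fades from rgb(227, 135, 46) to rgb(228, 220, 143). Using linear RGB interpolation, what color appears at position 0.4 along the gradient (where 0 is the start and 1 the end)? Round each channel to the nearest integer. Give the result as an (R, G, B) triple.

R = 227 + 0.4 × (228 − 227) = 227 + 0.4 × 1 = 227.4 → 227
G = 135 + 0.4 × (220 − 135) = 135 + 0.4 × 85 = 169 → 169
B = 46 + 0.4 × (143 − 46) = 46 + 0.4 × 97 = 84.8 → 85

(227, 169, 85)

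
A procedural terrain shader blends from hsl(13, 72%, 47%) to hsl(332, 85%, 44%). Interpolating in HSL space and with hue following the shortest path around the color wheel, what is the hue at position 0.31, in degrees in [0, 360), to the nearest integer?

Hue: 332 − 13 = 319°, but |319| > 180 so the shorter arc goes the other way: Δh = 319 − 360 = -41°.
H = 13 + 0.31 × (-41) = 0.29 → 0°

0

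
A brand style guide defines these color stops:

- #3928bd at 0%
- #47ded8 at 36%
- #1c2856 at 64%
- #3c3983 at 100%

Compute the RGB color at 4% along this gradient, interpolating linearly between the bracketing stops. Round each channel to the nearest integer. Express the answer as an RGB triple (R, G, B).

4% lies between the 0% and 36% stops, so the local fraction is t = (4 − 0)/(36 − 0) = 4/36 ≈ 0.1111.
#3928bd → (57, 40, 189); #47ded8 → (71, 222, 216).
R = 57 + 0.1111 × (71 − 57) = 58.555 → 59
G = 40 + 0.1111 × (222 − 40) = 60.22 → 60
B = 189 + 0.1111 × (216 − 189) = 192 → 192

(59, 60, 192)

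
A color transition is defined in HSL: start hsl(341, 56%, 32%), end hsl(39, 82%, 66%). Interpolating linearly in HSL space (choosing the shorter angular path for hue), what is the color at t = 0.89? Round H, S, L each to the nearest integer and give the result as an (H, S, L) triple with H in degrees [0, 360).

Hue: 39 − 341 = -302°, but |-302| > 180 so the shorter arc goes the other way: Δh = -302 + 360 = 58°.
H = 341 + 0.89 × (58) = 392.62 → 393 → 393 mod 360 = 33°
S = 56 + 0.89 × (82 − 56) = 79.14 → 79%
L = 32 + 0.89 × (66 − 32) = 62.26 → 62%

(33, 79, 62)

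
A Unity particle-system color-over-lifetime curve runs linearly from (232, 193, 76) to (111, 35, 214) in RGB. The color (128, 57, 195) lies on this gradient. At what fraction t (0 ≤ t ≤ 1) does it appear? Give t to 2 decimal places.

0.86

Invert the lerp on the G channel (largest span, 158): t = (57 − 193) / (35 − 193) = -136/-158 = 0.86076.
Check on R: (128 − 232)/(111 − 232) = 0.8595 ✓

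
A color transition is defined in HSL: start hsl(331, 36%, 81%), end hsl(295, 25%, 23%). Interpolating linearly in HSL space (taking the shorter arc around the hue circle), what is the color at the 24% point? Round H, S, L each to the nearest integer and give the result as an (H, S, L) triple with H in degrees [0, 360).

Hue arc: Δh = 295 − 331 = -36° (|Δh| ≤ 180, already the shorter path).
H = 331 + 0.24 × (-36) = 322.36 → 322°
S = 36 + 0.24 × (25 − 36) = 33.36 → 33%
L = 81 + 0.24 × (23 − 81) = 67.08 → 67%

(322, 33, 67)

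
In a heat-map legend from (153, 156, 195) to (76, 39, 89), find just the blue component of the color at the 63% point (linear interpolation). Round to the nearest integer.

B = 195 + 0.63 × (89 − 195) = 128.22 → 128

128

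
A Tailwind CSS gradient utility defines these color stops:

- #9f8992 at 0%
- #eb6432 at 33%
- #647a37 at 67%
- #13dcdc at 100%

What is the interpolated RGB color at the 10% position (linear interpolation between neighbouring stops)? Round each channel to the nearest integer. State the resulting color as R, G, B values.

(182, 126, 117)

10% lies between the 0% and 33% stops, so the local fraction is t = (10 − 0)/(33 − 0) = 10/33 ≈ 0.303.
#9f8992 → (159, 137, 146); #eb6432 → (235, 100, 50).
R = 159 + 0.303 × (235 − 159) = 182.028 → 182
G = 137 + 0.303 × (100 − 137) = 125.789 → 126
B = 146 + 0.303 × (50 − 146) = 116.912 → 117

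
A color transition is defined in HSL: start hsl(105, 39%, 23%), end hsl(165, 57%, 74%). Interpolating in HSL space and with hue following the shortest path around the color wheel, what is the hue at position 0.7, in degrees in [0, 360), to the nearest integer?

Hue arc: Δh = 165 − 105 = 60° (|Δh| ≤ 180, already the shorter path).
H = 105 + 0.7 × (60) = 147 → 147°

147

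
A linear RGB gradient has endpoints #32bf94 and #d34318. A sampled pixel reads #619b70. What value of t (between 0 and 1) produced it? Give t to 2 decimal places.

0.29

Invert the lerp on the R channel (largest span, 161): t = (97 − 50) / (211 − 50) = 47/161 = 0.29193.
Check on G: (155 − 191)/(67 − 191) = 0.2903 ✓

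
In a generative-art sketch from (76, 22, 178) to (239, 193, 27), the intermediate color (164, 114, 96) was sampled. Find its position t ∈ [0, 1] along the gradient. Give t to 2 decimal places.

Invert the lerp on the G channel (largest span, 171): t = (114 − 22) / (193 − 22) = 92/171 = 0.53801.
Check on R: (164 − 76)/(239 − 76) = 0.5399 ✓

0.54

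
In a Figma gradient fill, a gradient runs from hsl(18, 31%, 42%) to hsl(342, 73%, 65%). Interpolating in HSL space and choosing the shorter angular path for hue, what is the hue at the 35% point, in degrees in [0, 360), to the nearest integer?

Hue: 342 − 18 = 324°, but |324| > 180 so the shorter arc goes the other way: Δh = 324 − 360 = -36°.
H = 18 + 0.35 × (-36) = 5.4 → 5°

5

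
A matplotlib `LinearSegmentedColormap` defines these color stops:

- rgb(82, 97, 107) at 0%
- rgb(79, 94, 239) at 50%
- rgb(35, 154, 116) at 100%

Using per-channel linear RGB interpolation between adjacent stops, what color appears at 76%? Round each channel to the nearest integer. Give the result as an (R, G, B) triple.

(56, 125, 175)

76% lies between the 50% and 100% stops, so the local fraction is t = (76 − 50)/(100 − 50) = 26/50 ≈ 0.52.
R = 79 + 0.52 × (35 − 79) = 56.12 → 56
G = 94 + 0.52 × (154 − 94) = 125.2 → 125
B = 239 + 0.52 × (116 − 239) = 175.04 → 175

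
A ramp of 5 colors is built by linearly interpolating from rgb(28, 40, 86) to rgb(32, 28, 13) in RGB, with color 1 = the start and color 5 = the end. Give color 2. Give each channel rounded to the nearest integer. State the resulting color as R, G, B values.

(29, 37, 68)

With 5 swatches and endpoints inclusive, swatch 2 sits at t = (2 − 1)/(5 − 1) = 1/4 ≈ 0.25.
R = 28 + 0.25 × (32 − 28) = 29 → 29
G = 40 + 0.25 × (28 − 40) = 37 → 37
B = 86 + 0.25 × (13 − 86) = 67.75 → 68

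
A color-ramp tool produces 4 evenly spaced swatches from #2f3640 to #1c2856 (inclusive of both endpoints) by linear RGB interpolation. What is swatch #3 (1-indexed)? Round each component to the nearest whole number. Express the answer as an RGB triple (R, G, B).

With 4 swatches and endpoints inclusive, swatch 3 sits at t = (3 − 1)/(4 − 1) = 2/3 ≈ 0.6667.
#2f3640 → (47, 54, 64); #1c2856 → (28, 40, 86).
R = 47 + 0.6667 × (28 − 47) = 34.333 → 34
G = 54 + 0.6667 × (40 − 54) = 44.666 → 45
B = 64 + 0.6667 × (86 − 64) = 78.667 → 79

(34, 45, 79)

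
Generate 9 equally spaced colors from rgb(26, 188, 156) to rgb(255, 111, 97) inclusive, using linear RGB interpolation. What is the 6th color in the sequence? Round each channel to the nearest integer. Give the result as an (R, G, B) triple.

With 9 swatches and endpoints inclusive, swatch 6 sits at t = (6 − 1)/(9 − 1) = 5/8 ≈ 0.625.
R = 26 + 0.625 × (255 − 26) = 169.125 → 169
G = 188 + 0.625 × (111 − 188) = 139.875 → 140
B = 156 + 0.625 × (97 − 156) = 119.125 → 119

(169, 140, 119)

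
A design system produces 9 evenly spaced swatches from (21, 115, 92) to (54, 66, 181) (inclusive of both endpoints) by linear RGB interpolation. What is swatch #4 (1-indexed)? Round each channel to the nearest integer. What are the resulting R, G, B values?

(33, 97, 125)

With 9 swatches and endpoints inclusive, swatch 4 sits at t = (4 − 1)/(9 − 1) = 3/8 ≈ 0.375.
R = 21 + 0.375 × (54 − 21) = 33.375 → 33
G = 115 + 0.375 × (66 − 115) = 96.625 → 97
B = 92 + 0.375 × (181 − 92) = 125.375 → 125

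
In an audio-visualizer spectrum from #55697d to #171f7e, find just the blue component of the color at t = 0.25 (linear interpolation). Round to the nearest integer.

B₁ = 125 (from #55697d), B₂ = 126 (from #171f7e).
B = 125 + 0.25 × (126 − 125) = 125.25 → 125

125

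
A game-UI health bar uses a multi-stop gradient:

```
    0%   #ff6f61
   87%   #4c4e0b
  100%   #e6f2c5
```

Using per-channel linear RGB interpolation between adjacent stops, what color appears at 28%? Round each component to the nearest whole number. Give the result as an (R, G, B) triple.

28% lies between the 0% and 87% stops, so the local fraction is t = (28 − 0)/(87 − 0) = 28/87 ≈ 0.3218.
#ff6f61 → (255, 111, 97); #4c4e0b → (76, 78, 11).
R = 255 + 0.3218 × (76 − 255) = 197.398 → 197
G = 111 + 0.3218 × (78 − 111) = 100.381 → 100
B = 97 + 0.3218 × (11 − 97) = 69.325 → 69

(197, 100, 69)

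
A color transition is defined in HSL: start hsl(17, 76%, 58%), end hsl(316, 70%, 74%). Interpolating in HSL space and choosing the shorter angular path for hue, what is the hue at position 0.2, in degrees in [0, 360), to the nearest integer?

5

Hue: 316 − 17 = 299°, but |299| > 180 so the shorter arc goes the other way: Δh = 299 − 360 = -61°.
H = 17 + 0.2 × (-61) = 4.8 → 5°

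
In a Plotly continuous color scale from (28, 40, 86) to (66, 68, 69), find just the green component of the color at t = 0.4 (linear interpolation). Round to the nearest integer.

51

G = 40 + 0.4 × (68 − 40) = 51.2 → 51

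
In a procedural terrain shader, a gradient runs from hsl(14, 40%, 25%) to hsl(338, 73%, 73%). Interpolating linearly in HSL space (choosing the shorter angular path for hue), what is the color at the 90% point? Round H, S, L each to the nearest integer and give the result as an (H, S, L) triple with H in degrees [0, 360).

Hue: 338 − 14 = 324°, but |324| > 180 so the shorter arc goes the other way: Δh = 324 − 360 = -36°.
H = 14 + 0.9 × (-36) = -18.4 → -18 → -18 mod 360 = 342°
S = 40 + 0.9 × (73 − 40) = 69.7 → 70%
L = 25 + 0.9 × (73 − 25) = 68.2 → 68%

(342, 70, 68)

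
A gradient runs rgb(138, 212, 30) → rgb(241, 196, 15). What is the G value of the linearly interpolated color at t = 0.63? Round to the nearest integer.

G = 212 + 0.63 × (196 − 212) = 201.92 → 202

202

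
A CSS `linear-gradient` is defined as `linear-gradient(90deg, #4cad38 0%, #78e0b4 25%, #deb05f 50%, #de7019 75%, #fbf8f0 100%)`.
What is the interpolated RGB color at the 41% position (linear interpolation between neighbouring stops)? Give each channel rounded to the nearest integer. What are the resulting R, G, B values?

(185, 193, 126)

41% lies between the 25% and 50% stops, so the local fraction is t = (41 − 25)/(50 − 25) = 16/25 ≈ 0.64.
#78e0b4 → (120, 224, 180); #deb05f → (222, 176, 95).
R = 120 + 0.64 × (222 − 120) = 185.28 → 185
G = 224 + 0.64 × (176 − 224) = 193.28 → 193
B = 180 + 0.64 × (95 − 180) = 125.6 → 126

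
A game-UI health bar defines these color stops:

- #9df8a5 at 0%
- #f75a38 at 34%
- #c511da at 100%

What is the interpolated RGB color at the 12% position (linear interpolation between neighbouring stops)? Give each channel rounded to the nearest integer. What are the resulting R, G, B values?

12% lies between the 0% and 34% stops, so the local fraction is t = (12 − 0)/(34 − 0) = 12/34 ≈ 0.3529.
#9df8a5 → (157, 248, 165); #f75a38 → (247, 90, 56).
R = 157 + 0.3529 × (247 − 157) = 188.761 → 189
G = 248 + 0.3529 × (90 − 248) = 192.242 → 192
B = 165 + 0.3529 × (56 − 165) = 126.534 → 127

(189, 192, 127)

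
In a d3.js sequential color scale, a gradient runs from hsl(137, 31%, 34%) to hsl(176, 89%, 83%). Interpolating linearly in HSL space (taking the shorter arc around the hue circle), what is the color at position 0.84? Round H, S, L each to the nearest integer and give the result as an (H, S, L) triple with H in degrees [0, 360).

Hue arc: Δh = 176 − 137 = 39° (|Δh| ≤ 180, already the shorter path).
H = 137 + 0.84 × (39) = 169.76 → 170°
S = 31 + 0.84 × (89 − 31) = 79.72 → 80%
L = 34 + 0.84 × (83 − 34) = 75.16 → 75%

(170, 80, 75)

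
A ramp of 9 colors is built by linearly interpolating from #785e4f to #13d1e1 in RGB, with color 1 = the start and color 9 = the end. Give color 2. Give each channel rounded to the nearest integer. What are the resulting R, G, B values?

With 9 swatches and endpoints inclusive, swatch 2 sits at t = (2 − 1)/(9 − 1) = 1/8 ≈ 0.125.
#785e4f → (120, 94, 79); #13d1e1 → (19, 209, 225).
R = 120 + 0.125 × (19 − 120) = 107.375 → 107
G = 94 + 0.125 × (209 − 94) = 108.375 → 108
B = 79 + 0.125 × (225 − 79) = 97.25 → 97

(107, 108, 97)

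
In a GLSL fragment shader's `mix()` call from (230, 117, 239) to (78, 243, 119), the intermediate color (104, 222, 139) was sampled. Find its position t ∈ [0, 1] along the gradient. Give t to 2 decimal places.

0.83

Invert the lerp on the R channel (largest span, 152): t = (104 − 230) / (78 − 230) = -126/-152 = 0.82895.
Check on G: (222 − 117)/(243 − 117) = 0.8333 ✓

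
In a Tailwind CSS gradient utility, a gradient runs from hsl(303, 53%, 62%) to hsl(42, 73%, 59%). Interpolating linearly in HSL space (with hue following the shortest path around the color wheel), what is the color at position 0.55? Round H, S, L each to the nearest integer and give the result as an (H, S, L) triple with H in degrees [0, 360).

(357, 64, 60)

Hue: 42 − 303 = -261°, but |-261| > 180 so the shorter arc goes the other way: Δh = -261 + 360 = 99°.
H = 303 + 0.55 × (99) = 357.45 → 357°
S = 53 + 0.55 × (73 − 53) = 64 → 64%
L = 62 + 0.55 × (59 − 62) = 60.35 → 60%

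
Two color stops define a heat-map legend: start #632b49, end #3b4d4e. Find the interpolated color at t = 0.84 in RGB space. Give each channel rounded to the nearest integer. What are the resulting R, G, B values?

(65, 72, 77)

#632b49 → (99, 43, 73); #3b4d4e → (59, 77, 78).
R = 99 + 0.84 × (59 − 99) = 99 + 0.84 × -40 = 65.4 → 65
G = 43 + 0.84 × (77 − 43) = 43 + 0.84 × 34 = 71.56 → 72
B = 73 + 0.84 × (78 − 73) = 73 + 0.84 × 5 = 77.2 → 77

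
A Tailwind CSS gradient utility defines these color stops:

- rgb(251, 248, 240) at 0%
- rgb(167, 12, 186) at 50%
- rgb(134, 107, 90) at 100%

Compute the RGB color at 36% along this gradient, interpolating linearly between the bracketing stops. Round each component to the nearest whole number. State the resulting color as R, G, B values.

36% lies between the 0% and 50% stops, so the local fraction is t = (36 − 0)/(50 − 0) = 36/50 ≈ 0.72.
R = 251 + 0.72 × (167 − 251) = 190.52 → 191
G = 248 + 0.72 × (12 − 248) = 78.08 → 78
B = 240 + 0.72 × (186 − 240) = 201.12 → 201

(191, 78, 201)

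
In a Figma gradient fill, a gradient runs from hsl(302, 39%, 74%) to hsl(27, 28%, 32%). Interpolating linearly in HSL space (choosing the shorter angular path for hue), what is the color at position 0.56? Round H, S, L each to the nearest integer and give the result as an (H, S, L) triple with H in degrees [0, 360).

(350, 33, 50)

Hue: 27 − 302 = -275°, but |-275| > 180 so the shorter arc goes the other way: Δh = -275 + 360 = 85°.
H = 302 + 0.56 × (85) = 349.6 → 350°
S = 39 + 0.56 × (28 − 39) = 32.84 → 33%
L = 74 + 0.56 × (32 − 74) = 50.48 → 50%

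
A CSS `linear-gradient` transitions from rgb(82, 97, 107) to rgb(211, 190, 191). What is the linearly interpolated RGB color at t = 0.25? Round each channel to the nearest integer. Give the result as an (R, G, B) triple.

R = 82 + 0.25 × (211 − 82) = 82 + 0.25 × 129 = 114.25 → 114
G = 97 + 0.25 × (190 − 97) = 97 + 0.25 × 93 = 120.25 → 120
B = 107 + 0.25 × (191 − 107) = 107 + 0.25 × 84 = 128 → 128

(114, 120, 128)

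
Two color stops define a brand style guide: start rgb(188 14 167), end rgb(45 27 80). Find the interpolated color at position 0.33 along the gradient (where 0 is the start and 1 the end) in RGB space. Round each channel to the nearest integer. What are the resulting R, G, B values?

R = 188 + 0.33 × (45 − 188) = 188 + 0.33 × -143 = 140.81 → 141
G = 14 + 0.33 × (27 − 14) = 14 + 0.33 × 13 = 18.29 → 18
B = 167 + 0.33 × (80 − 167) = 167 + 0.33 × -87 = 138.29 → 138
So the blended color is (141, 18, 138), about #8d128a.

(141, 18, 138)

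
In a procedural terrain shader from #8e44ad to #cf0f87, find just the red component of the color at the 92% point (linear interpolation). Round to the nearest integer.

R₁ = 142 (from #8e44ad), R₂ = 207 (from #cf0f87).
R = 142 + 0.92 × (207 − 142) = 201.8 → 202

202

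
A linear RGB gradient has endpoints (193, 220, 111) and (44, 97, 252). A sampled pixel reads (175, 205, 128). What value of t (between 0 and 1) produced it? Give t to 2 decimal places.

0.12

Invert the lerp on the R channel (largest span, 149): t = (175 − 193) / (44 − 193) = -18/-149 = 0.12081.
Check on G: (205 − 220)/(97 − 220) = 0.122 ✓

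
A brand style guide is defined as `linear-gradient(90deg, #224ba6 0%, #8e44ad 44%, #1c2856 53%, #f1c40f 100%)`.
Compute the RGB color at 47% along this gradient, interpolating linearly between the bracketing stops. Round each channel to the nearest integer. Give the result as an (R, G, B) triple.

(104, 59, 144)

47% lies between the 44% and 53% stops, so the local fraction is t = (47 − 44)/(53 − 44) = 3/9 ≈ 0.3333.
#8e44ad → (142, 68, 173); #1c2856 → (28, 40, 86).
R = 142 + 0.3333 × (28 − 142) = 104.004 → 104
G = 68 + 0.3333 × (40 − 68) = 58.668 → 59
B = 173 + 0.3333 × (86 − 173) = 144.003 → 144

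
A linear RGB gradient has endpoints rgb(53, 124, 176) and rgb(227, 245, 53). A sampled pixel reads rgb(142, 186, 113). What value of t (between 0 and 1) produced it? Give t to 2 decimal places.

0.51

Invert the lerp on the R channel (largest span, 174): t = (142 − 53) / (227 − 53) = 89/174 = 0.51149.
Check on G: (186 − 124)/(245 − 124) = 0.5124 ✓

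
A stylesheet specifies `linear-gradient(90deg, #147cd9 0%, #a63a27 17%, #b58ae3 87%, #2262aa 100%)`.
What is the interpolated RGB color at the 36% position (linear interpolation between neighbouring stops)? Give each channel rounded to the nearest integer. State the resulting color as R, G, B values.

(170, 80, 90)

36% lies between the 17% and 87% stops, so the local fraction is t = (36 − 17)/(87 − 17) = 19/70 ≈ 0.2714.
#a63a27 → (166, 58, 39); #b58ae3 → (181, 138, 227).
R = 166 + 0.2714 × (181 − 166) = 170.071 → 170
G = 58 + 0.2714 × (138 − 58) = 79.712 → 80
B = 39 + 0.2714 × (227 − 39) = 90.023 → 90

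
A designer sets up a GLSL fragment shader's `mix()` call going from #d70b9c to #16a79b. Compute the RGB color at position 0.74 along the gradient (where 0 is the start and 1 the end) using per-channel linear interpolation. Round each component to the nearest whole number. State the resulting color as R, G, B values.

#d70b9c → (215, 11, 156); #16a79b → (22, 167, 155).
R = 215 + 0.74 × (22 − 215) = 215 + 0.74 × -193 = 72.18 → 72
G = 11 + 0.74 × (167 − 11) = 11 + 0.74 × 156 = 126.44 → 126
B = 156 + 0.74 × (155 − 156) = 156 + 0.74 × -1 = 155.26 → 155
So the blended color is (72, 126, 155), about #487e9b.

(72, 126, 155)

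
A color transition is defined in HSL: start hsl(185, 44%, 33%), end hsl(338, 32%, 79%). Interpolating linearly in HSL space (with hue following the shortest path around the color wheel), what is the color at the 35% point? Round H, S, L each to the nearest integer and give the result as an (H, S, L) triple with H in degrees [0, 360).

(239, 40, 49)

Hue arc: Δh = 338 − 185 = 153° (|Δh| ≤ 180, already the shorter path).
H = 185 + 0.35 × (153) = 238.55 → 239°
S = 44 + 0.35 × (32 − 44) = 39.8 → 40%
L = 33 + 0.35 × (79 − 33) = 49.1 → 49%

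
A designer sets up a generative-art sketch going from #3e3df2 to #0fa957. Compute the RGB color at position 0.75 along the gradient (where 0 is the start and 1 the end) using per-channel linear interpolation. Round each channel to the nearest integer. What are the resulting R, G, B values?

(27, 142, 126)

#3e3df2 → (62, 61, 242); #0fa957 → (15, 169, 87).
R = 62 + 0.75 × (15 − 62) = 62 + 0.75 × -47 = 26.75 → 27
G = 61 + 0.75 × (169 − 61) = 61 + 0.75 × 108 = 142 → 142
B = 242 + 0.75 × (87 − 242) = 242 + 0.75 × -155 = 125.75 → 126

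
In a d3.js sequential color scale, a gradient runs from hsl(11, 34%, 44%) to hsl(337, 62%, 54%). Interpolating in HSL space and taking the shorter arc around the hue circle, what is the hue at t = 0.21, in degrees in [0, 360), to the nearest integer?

4

Hue: 337 − 11 = 326°, but |326| > 180 so the shorter arc goes the other way: Δh = 326 − 360 = -34°.
H = 11 + 0.21 × (-34) = 3.86 → 4°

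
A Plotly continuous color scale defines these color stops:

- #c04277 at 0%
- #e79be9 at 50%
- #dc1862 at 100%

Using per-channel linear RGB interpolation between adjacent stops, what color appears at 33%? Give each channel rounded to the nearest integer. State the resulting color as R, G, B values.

33% lies between the 0% and 50% stops, so the local fraction is t = (33 − 0)/(50 − 0) = 33/50 ≈ 0.66.
#c04277 → (192, 66, 119); #e79be9 → (231, 155, 233).
R = 192 + 0.66 × (231 − 192) = 217.74 → 218
G = 66 + 0.66 × (155 − 66) = 124.74 → 125
B = 119 + 0.66 × (233 − 119) = 194.24 → 194

(218, 125, 194)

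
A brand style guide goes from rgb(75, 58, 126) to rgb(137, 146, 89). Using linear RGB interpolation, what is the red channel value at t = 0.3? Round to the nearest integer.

94

R = 75 + 0.3 × (137 − 75) = 93.6 → 94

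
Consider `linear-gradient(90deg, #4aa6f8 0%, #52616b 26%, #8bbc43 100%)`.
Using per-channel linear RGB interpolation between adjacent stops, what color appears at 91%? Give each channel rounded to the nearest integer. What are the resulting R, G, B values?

(132, 177, 72)

91% lies between the 26% and 100% stops, so the local fraction is t = (91 − 26)/(100 − 26) = 65/74 ≈ 0.8784.
#52616b → (82, 97, 107); #8bbc43 → (139, 188, 67).
R = 82 + 0.8784 × (139 − 82) = 132.069 → 132
G = 97 + 0.8784 × (188 − 97) = 176.934 → 177
B = 107 + 0.8784 × (67 − 107) = 71.864 → 72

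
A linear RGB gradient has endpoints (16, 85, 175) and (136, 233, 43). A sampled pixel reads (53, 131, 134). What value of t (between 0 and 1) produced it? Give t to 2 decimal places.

Invert the lerp on the G channel (largest span, 148): t = (131 − 85) / (233 − 85) = 46/148 = 0.31081.
Check on R: (53 − 16)/(136 − 16) = 0.3083 ✓

0.31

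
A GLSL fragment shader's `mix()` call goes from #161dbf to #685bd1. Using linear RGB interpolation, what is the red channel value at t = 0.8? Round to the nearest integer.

88

R₁ = 22 (from #161dbf), R₂ = 104 (from #685bd1).
R = 22 + 0.8 × (104 − 22) = 87.6 → 88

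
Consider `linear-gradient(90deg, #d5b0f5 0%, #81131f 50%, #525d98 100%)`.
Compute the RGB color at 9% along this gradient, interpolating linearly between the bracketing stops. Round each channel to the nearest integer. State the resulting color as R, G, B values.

(198, 148, 206)

9% lies between the 0% and 50% stops, so the local fraction is t = (9 − 0)/(50 − 0) = 9/50 ≈ 0.18.
#d5b0f5 → (213, 176, 245); #81131f → (129, 19, 31).
R = 213 + 0.18 × (129 − 213) = 197.88 → 198
G = 176 + 0.18 × (19 − 176) = 147.74 → 148
B = 245 + 0.18 × (31 − 245) = 206.48 → 206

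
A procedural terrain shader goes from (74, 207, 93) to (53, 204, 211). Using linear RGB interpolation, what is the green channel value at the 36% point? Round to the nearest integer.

206

G = 207 + 0.36 × (204 − 207) = 205.92 → 206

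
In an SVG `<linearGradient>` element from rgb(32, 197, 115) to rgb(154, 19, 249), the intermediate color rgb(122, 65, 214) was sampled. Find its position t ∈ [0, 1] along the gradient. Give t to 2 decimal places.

0.74

Invert the lerp on the G channel (largest span, 178): t = (65 − 197) / (19 − 197) = -132/-178 = 0.74157.
Check on R: (122 − 32)/(154 − 32) = 0.7377 ✓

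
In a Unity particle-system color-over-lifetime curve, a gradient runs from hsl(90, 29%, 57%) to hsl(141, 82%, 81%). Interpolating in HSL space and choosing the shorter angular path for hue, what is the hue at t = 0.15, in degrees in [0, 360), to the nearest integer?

98

Hue arc: Δh = 141 − 90 = 51° (|Δh| ≤ 180, already the shorter path).
H = 90 + 0.15 × (51) = 97.65 → 98°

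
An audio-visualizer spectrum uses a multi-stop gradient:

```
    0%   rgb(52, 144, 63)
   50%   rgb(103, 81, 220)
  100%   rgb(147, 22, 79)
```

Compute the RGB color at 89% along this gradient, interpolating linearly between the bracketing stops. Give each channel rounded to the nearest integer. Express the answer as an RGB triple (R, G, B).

(137, 35, 110)

89% lies between the 50% and 100% stops, so the local fraction is t = (89 − 50)/(100 − 50) = 39/50 ≈ 0.78.
R = 103 + 0.78 × (147 − 103) = 137.32 → 137
G = 81 + 0.78 × (22 − 81) = 34.98 → 35
B = 220 + 0.78 × (79 − 220) = 110.02 → 110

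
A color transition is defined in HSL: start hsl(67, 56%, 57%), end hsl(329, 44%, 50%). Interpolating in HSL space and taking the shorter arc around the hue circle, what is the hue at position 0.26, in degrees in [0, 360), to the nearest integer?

Hue: 329 − 67 = 262°, but |262| > 180 so the shorter arc goes the other way: Δh = 262 − 360 = -98°.
H = 67 + 0.26 × (-98) = 41.52 → 42°

42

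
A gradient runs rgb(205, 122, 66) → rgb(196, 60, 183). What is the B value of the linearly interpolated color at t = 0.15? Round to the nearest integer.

B = 66 + 0.15 × (183 − 66) = 83.55 → 84

84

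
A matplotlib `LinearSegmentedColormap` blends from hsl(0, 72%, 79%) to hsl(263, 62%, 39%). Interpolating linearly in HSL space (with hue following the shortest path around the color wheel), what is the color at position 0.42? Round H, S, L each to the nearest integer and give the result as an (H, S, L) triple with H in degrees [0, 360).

Hue: 263 − 0 = 263°, but |263| > 180 so the shorter arc goes the other way: Δh = 263 − 360 = -97°.
H = 0 + 0.42 × (-97) = -40.74 → -41 → -41 mod 360 = 319°
S = 72 + 0.42 × (62 − 72) = 67.8 → 68%
L = 79 + 0.42 × (39 − 79) = 62.2 → 62%

(319, 68, 62)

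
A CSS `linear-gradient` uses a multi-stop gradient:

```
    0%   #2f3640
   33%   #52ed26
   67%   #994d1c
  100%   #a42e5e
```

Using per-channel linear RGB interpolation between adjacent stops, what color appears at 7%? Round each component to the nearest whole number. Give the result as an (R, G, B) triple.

(54, 93, 58)

7% lies between the 0% and 33% stops, so the local fraction is t = (7 − 0)/(33 − 0) = 7/33 ≈ 0.2121.
#2f3640 → (47, 54, 64); #52ed26 → (82, 237, 38).
R = 47 + 0.2121 × (82 − 47) = 54.424 → 54
G = 54 + 0.2121 × (237 − 54) = 92.814 → 93
B = 64 + 0.2121 × (38 − 64) = 58.485 → 58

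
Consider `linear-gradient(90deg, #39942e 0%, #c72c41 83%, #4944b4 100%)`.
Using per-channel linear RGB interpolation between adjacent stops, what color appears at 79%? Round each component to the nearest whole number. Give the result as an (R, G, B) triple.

(192, 49, 64)

79% lies between the 0% and 83% stops, so the local fraction is t = (79 − 0)/(83 − 0) = 79/83 ≈ 0.9518.
#39942e → (57, 148, 46); #c72c41 → (199, 44, 65).
R = 57 + 0.9518 × (199 − 57) = 192.156 → 192
G = 148 + 0.9518 × (44 − 148) = 49.013 → 49
B = 46 + 0.9518 × (65 − 46) = 64.084 → 64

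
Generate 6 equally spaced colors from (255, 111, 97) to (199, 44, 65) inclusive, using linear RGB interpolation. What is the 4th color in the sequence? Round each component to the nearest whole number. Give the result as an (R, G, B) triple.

With 6 swatches and endpoints inclusive, swatch 4 sits at t = (4 − 1)/(6 − 1) = 3/5 ≈ 0.6.
R = 255 + 0.6 × (199 − 255) = 221.4 → 221
G = 111 + 0.6 × (44 − 111) = 70.8 → 71
B = 97 + 0.6 × (65 − 97) = 77.8 → 78

(221, 71, 78)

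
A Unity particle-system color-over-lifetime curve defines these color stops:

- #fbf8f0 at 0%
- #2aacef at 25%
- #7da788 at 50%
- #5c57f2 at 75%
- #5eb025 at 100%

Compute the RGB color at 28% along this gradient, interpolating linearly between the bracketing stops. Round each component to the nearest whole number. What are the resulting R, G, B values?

(52, 171, 227)

28% lies between the 25% and 50% stops, so the local fraction is t = (28 − 25)/(50 − 25) = 3/25 ≈ 0.12.
#2aacef → (42, 172, 239); #7da788 → (125, 167, 136).
R = 42 + 0.12 × (125 − 42) = 51.96 → 52
G = 172 + 0.12 × (167 − 172) = 171.4 → 171
B = 239 + 0.12 × (136 − 239) = 226.64 → 227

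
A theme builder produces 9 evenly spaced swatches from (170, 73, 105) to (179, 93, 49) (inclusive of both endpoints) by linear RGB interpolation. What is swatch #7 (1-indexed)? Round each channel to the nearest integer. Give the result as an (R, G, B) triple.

(177, 88, 63)

With 9 swatches and endpoints inclusive, swatch 7 sits at t = (7 − 1)/(9 − 1) = 6/8 ≈ 0.75.
R = 170 + 0.75 × (179 − 170) = 176.75 → 177
G = 73 + 0.75 × (93 − 73) = 88 → 88
B = 105 + 0.75 × (49 − 105) = 63 → 63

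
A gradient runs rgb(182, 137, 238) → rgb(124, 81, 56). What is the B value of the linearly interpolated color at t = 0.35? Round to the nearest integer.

174

B = 238 + 0.35 × (56 − 238) = 174.3 → 174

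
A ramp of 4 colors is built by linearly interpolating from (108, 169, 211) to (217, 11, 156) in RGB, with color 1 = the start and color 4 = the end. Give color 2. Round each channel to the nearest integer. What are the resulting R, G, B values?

With 4 swatches and endpoints inclusive, swatch 2 sits at t = (2 − 1)/(4 − 1) = 1/3 ≈ 0.3333.
R = 108 + 0.3333 × (217 − 108) = 144.33 → 144
G = 169 + 0.3333 × (11 − 169) = 116.339 → 116
B = 211 + 0.3333 × (156 − 211) = 192.668 → 193

(144, 116, 193)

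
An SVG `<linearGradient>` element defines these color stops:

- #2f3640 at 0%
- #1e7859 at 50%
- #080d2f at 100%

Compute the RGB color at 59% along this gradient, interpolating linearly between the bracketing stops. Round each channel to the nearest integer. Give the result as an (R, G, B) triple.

(26, 101, 81)

59% lies between the 50% and 100% stops, so the local fraction is t = (59 − 50)/(100 − 50) = 9/50 ≈ 0.18.
#1e7859 → (30, 120, 89); #080d2f → (8, 13, 47).
R = 30 + 0.18 × (8 − 30) = 26.04 → 26
G = 120 + 0.18 × (13 − 120) = 100.74 → 101
B = 89 + 0.18 × (47 − 89) = 81.44 → 81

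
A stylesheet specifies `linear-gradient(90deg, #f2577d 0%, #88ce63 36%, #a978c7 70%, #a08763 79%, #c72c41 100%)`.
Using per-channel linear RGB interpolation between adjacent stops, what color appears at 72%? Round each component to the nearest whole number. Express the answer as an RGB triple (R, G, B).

(167, 123, 177)

72% lies between the 70% and 79% stops, so the local fraction is t = (72 − 70)/(79 − 70) = 2/9 ≈ 0.2222.
#a978c7 → (169, 120, 199); #a08763 → (160, 135, 99).
R = 169 + 0.2222 × (160 − 169) = 167 → 167
G = 120 + 0.2222 × (135 − 120) = 123.333 → 123
B = 199 + 0.2222 × (99 − 199) = 176.78 → 177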